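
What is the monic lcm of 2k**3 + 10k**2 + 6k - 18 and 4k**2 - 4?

Repeated division with remainder:
  2k**3 + 10k**2 + 6k - 18 = ((1/2)k + 5/2)(4k**2 - 4) + (8k - 8)
  4k**2 - 4 = ((1/2)k + 1/2)(8k - 8) + (0)
Last nonzero remainder: 8k - 8. Dividing through by 8 gives the monic gcd k - 1.
Then lcm(f, g) = f·g / gcd(f, g); expanding and making the result monic gives the answer.

k**4 + 6k**3 + 8k**2 - 6k - 9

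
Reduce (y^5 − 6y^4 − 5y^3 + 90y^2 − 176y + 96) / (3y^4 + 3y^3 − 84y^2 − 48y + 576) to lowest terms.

Apply the Euclidean algorithm:
  y^5 − 6y^4 − 5y^3 + 90y^2 − 176y + 96 = ((1/3)y − 7/3)(3y^4 + 3y^3 − 84y^2 − 48y + 576) + (30y^3 − 90y^2 − 480y + 1440)
  3y^4 + 3y^3 − 84y^2 − 48y + 576 = ((1/10)y + 2/5)(30y^3 − 90y^2 − 480y + 1440) + (0)
Last nonzero remainder: 30y^3 − 90y^2 − 480y + 1440. Dividing through by 30 gives the monic gcd y^3 − 3y^2 − 16y + 48.
Cancel y^3 − 3y^2 − 16y + 48 from numerator and denominator to get the reduced form.

(y^2 − 3y + 2)/(3y + 12)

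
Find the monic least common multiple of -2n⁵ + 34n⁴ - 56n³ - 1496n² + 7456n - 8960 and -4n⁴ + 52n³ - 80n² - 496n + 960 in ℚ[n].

Euclidean algorithm in ℚ[n]:
  -2n⁵ + 34n⁴ - 56n³ - 1496n² + 7456n - 8960 = ((1/2)n - 2)(-4n⁴ + 52n³ - 80n² - 496n + 960) + (88n³ - 1408n² + 5984n - 7040)
  -4n⁴ + 52n³ - 80n² - 496n + 960 = (-(1/22)n - 3/22)(88n³ - 1408n² + 5984n - 7040) + (0)
Last nonzero remainder: 88n³ - 1408n² + 5984n - 7040. Dividing through by 88 gives the monic gcd n³ - 16n² + 68n - 80.
Then lcm(f, g) = f·g / gcd(f, g); expanding and making the result monic gives the answer.

n⁶ - 14n⁵ - 23n⁴ + 832n³ - 1484n² - 6704n + 13440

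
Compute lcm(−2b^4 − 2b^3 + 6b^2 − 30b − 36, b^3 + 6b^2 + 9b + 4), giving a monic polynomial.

Euclidean algorithm in ℚ[b]:
  −2b^4 − 2b^3 + 6b^2 − 30b − 36 = (−2b + 10)(b^3 + 6b^2 + 9b + 4) + (−36b^2 − 112b − 76)
  b^3 + 6b^2 + 9b + 4 = (−(1/36)b − 13/162)(−36b^2 − 112b − 76) + (−(170/81)b − 170/81)
  −36b^2 − 112b − 76 = ((1458/85)b + 3078/85)(−(170/81)b − 170/81) + (0)
Last nonzero remainder: −(170/81)b − 170/81. Dividing through by −170/81 gives the monic gcd b + 1.
Then lcm(f, g) = f·g / gcd(f, g); expanding and making the result monic gives the answer.

b^6 + 6b^5 + 6b^4 + 4b^3 + 81b^2 + 150b + 72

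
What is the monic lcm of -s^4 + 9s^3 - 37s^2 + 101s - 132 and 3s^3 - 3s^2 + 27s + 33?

s^5 - 8s^4 + 28s^3 - 64s^2 + 31s + 132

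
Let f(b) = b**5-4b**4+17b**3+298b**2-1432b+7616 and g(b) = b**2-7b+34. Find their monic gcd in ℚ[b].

By polynomial division,
  b**5-4b**4+17b**3+298b**2-1432b+7616 = (b**3+3b**2+4b+224)(b**2-7b+34) + (0)
The last nonzero remainder b**2-7b+34 is already monic.

b**2-7b+34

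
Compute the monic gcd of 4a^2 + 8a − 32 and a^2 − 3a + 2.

By polynomial division,
  4a^2 + 8a − 32 = (4)(a^2 − 3a + 2) + (20a − 40)
  a^2 − 3a + 2 = ((1/20)a − 1/20)(20a − 40) + (0)
Last nonzero remainder: 20a − 40. Dividing through by 20 gives the monic gcd a − 2.

a − 2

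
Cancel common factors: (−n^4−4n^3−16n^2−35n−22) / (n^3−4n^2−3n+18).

(−n^3−2n^2−12n−11)/(n^2−6n+9)

Repeated division with remainder:
  −n^4−4n^3−16n^2−35n−22 = (−n−8)(n^3−4n^2−3n+18) + (−51n^2−41n+122)
  n^3−4n^2−3n+18 = (−(1/51)n+245/2601)(−51n^2−41n+122) + ((8464/2601)n+16928/2601)
  −51n^2−41n+122 = (−(132651/8464)n+158661/8464)((8464/2601)n+16928/2601) + (0)
Last nonzero remainder: (8464/2601)n+16928/2601. Dividing through by 8464/2601 gives the monic gcd n+2.
Cancel n+2 from numerator and denominator to get the reduced form.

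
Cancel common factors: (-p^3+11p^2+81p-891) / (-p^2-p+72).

(p^2-20p+99)/(p-8)

Apply the Euclidean algorithm:
  -p^3+11p^2+81p-891 = (p-12)(-p^2-p+72) + (-3p-27)
  -p^2-p+72 = ((1/3)p-8/3)(-3p-27) + (0)
Last nonzero remainder: -3p-27. Dividing through by -3 gives the monic gcd p+9.
Cancel p+9 from numerator and denominator to get the reduced form.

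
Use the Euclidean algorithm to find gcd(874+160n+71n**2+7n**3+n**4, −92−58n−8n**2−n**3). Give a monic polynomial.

Repeated division with remainder:
  n**4+7n**3+71n**2+160n+874 = (−n+1)(−n**3−8n**2−58n−92) + (21n**2+126n+966)
  −n**3−8n**2−58n−92 = (−(1/21)n−2/21)(21n**2+126n+966) + (0)
Last nonzero remainder: 21n**2+126n+966. Dividing through by 21 gives the monic gcd n**2+6n+46.

46+6n+n**2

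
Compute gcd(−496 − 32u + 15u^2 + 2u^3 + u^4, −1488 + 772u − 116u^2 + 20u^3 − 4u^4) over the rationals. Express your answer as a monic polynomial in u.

−124 + 23u − 2u^2 + u^3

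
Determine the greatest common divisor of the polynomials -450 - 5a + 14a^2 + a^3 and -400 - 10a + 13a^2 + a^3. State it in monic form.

Euclidean algorithm in ℚ[a]:
  a^3 + 14a^2 - 5a - 450 = (a^3 + 13a^2 - 10a - 400) + (a^2 + 5a - 50)
  a^3 + 13a^2 - 10a - 400 = (a + 8)(a^2 + 5a - 50) + (0)
The last nonzero remainder a^2 + 5a - 50 is already monic.

-50 + 5a + a^2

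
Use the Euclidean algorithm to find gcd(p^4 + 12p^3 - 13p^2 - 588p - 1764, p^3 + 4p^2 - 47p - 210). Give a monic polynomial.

Apply the Euclidean algorithm:
  p^4 + 12p^3 - 13p^2 - 588p - 1764 = (p + 8)(p^3 + 4p^2 - 47p - 210) + (2p^2 - 2p - 84)
  p^3 + 4p^2 - 47p - 210 = ((1/2)p + 5/2)(2p^2 - 2p - 84) + (0)
Last nonzero remainder: 2p^2 - 2p - 84. Dividing through by 2 gives the monic gcd p^2 - p - 42.

p^2 - p - 42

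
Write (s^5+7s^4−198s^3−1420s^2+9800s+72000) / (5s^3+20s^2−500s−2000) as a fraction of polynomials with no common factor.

(s^3+7s^2−98s−720)/(5s+20)

By polynomial division,
  s^5+7s^4−198s^3−1420s^2+9800s+72000 = ((1/5)s^2+(3/5)s−22)(5s^3+20s^2−500s−2000) + (−280s^2+28000)
  5s^3+20s^2−500s−2000 = (−(1/56)s−1/14)(−280s^2+28000) + (0)
Last nonzero remainder: −280s^2+28000. Dividing through by −280 gives the monic gcd s^2−100.
Cancel s^2−100 from numerator and denominator to get the reduced form.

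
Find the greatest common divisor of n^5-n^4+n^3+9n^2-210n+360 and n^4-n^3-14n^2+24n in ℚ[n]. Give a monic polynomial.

Apply the Euclidean algorithm:
  n^5-n^4+n^3+9n^2-210n+360 = (n)(n^4-n^3-14n^2+24n) + (15n^3-15n^2-210n+360)
  n^4-n^3-14n^2+24n = ((1/15)n)(15n^3-15n^2-210n+360) + (0)
Last nonzero remainder: 15n^3-15n^2-210n+360. Dividing through by 15 gives the monic gcd n^3-n^2-14n+24.

n^3-n^2-14n+24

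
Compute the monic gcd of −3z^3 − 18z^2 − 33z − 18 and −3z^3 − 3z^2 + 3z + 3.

Euclidean algorithm in ℚ[z]:
  −3z^3 − 18z^2 − 33z − 18 = (−3z^3 − 3z^2 + 3z + 3) + (−15z^2 − 36z − 21)
  −3z^3 − 3z^2 + 3z + 3 = ((1/5)z − 7/25)(−15z^2 − 36z − 21) + (−(72/25)z − 72/25)
  −15z^2 − 36z − 21 = ((125/24)z + 175/24)(−(72/25)z − 72/25) + (0)
Last nonzero remainder: −(72/25)z − 72/25. Dividing through by −72/25 gives the monic gcd z + 1.

z + 1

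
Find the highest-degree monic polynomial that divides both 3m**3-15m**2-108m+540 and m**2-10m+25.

m-5

By polynomial division,
  3m**3-15m**2-108m+540 = (3m+15)(m**2-10m+25) + (-33m+165)
  m**2-10m+25 = (-(1/33)m+5/33)(-33m+165) + (0)
Last nonzero remainder: -33m+165. Dividing through by -33 gives the monic gcd m-5.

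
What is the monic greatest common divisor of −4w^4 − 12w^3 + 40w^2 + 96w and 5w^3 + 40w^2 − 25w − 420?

Repeated division with remainder:
  −4w^4 − 12w^3 + 40w^2 + 96w = (−(4/5)w + 4)(5w^3 + 40w^2 − 25w − 420) + (−140w^2 − 140w + 1680)
  5w^3 + 40w^2 − 25w − 420 = (−(1/28)w − 1/4)(−140w^2 − 140w + 1680) + (0)
Last nonzero remainder: −140w^2 − 140w + 1680. Dividing through by −140 gives the monic gcd w^2 + w − 12.

w^2 + w − 12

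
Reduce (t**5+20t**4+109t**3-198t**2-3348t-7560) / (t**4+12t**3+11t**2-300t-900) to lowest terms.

By polynomial division,
  t**5+20t**4+109t**3-198t**2-3348t-7560 = (t+8)(t**4+12t**3+11t**2-300t-900) + (2t**3+14t**2-48t-360)
  t**4+12t**3+11t**2-300t-900 = ((1/2)t+5/2)(2t**3+14t**2-48t-360) + (0)
Last nonzero remainder: 2t**3+14t**2-48t-360. Dividing through by 2 gives the monic gcd t**3+7t**2-24t-180.
Cancel t**3+7t**2-24t-180 from numerator and denominator to get the reduced form.

(t**2+13t+42)/(t+5)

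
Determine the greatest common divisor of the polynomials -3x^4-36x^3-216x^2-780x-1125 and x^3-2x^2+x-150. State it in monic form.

x^2+4x+25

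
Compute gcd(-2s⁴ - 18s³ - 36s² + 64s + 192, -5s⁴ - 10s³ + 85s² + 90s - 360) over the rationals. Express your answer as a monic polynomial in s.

Repeated division with remainder:
  -2s⁴ - 18s³ - 36s² + 64s + 192 = (2/5)(-5s⁴ - 10s³ + 85s² + 90s - 360) + (-14s³ - 70s² + 28s + 336)
  -5s⁴ - 10s³ + 85s² + 90s - 360 = ((5/14)s - 15/14)(-14s³ - 70s² + 28s + 336) + (0)
Last nonzero remainder: -14s³ - 70s² + 28s + 336. Dividing through by -14 gives the monic gcd s³ + 5s² - 2s - 24.

s³ + 5s² - 2s - 24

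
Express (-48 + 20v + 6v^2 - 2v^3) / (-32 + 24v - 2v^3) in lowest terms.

Euclidean algorithm in ℚ[v]:
  -2v^3 + 6v^2 + 20v - 48 = (-2v^3 + 24v - 32) + (6v^2 - 4v - 16)
  -2v^3 + 24v - 32 = (-(1/3)v - 2/9)(6v^2 - 4v - 16) + ((160/9)v - 320/9)
  6v^2 - 4v - 16 = ((27/80)v + 9/20)((160/9)v - 320/9) + (0)
Last nonzero remainder: (160/9)v - 320/9. Dividing through by 160/9 gives the monic gcd v - 2.
Cancel v - 2 from numerator and denominator to get the reduced form.

(-12 - v + v^2)/(-8 + 2v + v^2)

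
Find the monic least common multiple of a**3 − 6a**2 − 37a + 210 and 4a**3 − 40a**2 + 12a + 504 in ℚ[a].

a**5 − 9a**4 − 37a**3 + 429a**2 + 36a − 3780

Repeated division with remainder:
  a**3 − 6a**2 − 37a + 210 = (1/4)(4a**3 − 40a**2 + 12a + 504) + (4a**2 − 40a + 84)
  4a**3 − 40a**2 + 12a + 504 = (a)(4a**2 − 40a + 84) + (−72a + 504)
  4a**2 − 40a + 84 = (−(1/18)a + 1/6)(−72a + 504) + (0)
Last nonzero remainder: −72a + 504. Dividing through by −72 gives the monic gcd a − 7.
Then lcm(f, g) = f·g / gcd(f, g); expanding and making the result monic gives the answer.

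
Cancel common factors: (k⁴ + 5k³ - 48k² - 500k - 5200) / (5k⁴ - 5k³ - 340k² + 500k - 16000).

(k² + 5k + 52)/(5k² - 5k + 160)

Repeated division with remainder:
  k⁴ + 5k³ - 48k² - 500k - 5200 = (1/5)(5k⁴ - 5k³ - 340k² + 500k - 16000) + (6k³ + 20k² - 600k - 2000)
  5k⁴ - 5k³ - 340k² + 500k - 16000 = ((5/6)k - 65/18)(6k³ + 20k² - 600k - 2000) + ((2090/9)k² - 209000/9)
  6k³ + 20k² - 600k - 2000 = ((27/1045)k + 18/209)((2090/9)k² - 209000/9) + (0)
Last nonzero remainder: (2090/9)k² - 209000/9. Dividing through by 2090/9 gives the monic gcd k² - 100.
Cancel k² - 100 from numerator and denominator to get the reduced form.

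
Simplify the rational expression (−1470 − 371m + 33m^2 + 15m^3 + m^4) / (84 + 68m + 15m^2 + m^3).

Repeated division with remainder:
  m^4 + 15m^3 + 33m^2 − 371m − 1470 = (m)(m^3 + 15m^2 + 68m + 84) + (−35m^2 − 455m − 1470)
  m^3 + 15m^2 + 68m + 84 = (−(1/35)m − 2/35)(−35m^2 − 455m − 1470) + (0)
Last nonzero remainder: −35m^2 − 455m − 1470. Dividing through by −35 gives the monic gcd m^2 + 13m + 42.
Cancel m^2 + 13m + 42 from numerator and denominator to get the reduced form.

(−35 + 2m + m^2)/(2 + m)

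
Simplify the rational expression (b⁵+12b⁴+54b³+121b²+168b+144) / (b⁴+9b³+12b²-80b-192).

Euclidean algorithm in ℚ[b]:
  b⁵+12b⁴+54b³+121b²+168b+144 = (b+3)(b⁴+9b³+12b²-80b-192) + (15b³+165b²+600b+720)
  b⁴+9b³+12b²-80b-192 = ((1/15)b-2/15)(15b³+165b²+600b+720) + (-6b²-48b-96)
  15b³+165b²+600b+720 = (-(5/2)b-15/2)(-6b²-48b-96) + (0)
Last nonzero remainder: -6b²-48b-96. Dividing through by -6 gives the monic gcd b²+8b+16.
Cancel b²+8b+16 from numerator and denominator to get the reduced form.

(b³+4b²+6b+9)/(b²+b-12)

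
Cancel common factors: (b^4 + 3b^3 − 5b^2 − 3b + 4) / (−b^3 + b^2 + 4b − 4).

(−b^3 − 4b^2 + b + 4)/(b^2 − 4)

Euclidean algorithm in ℚ[b]:
  b^4 + 3b^3 − 5b^2 − 3b + 4 = (−b − 4)(−b^3 + b^2 + 4b − 4) + (3b^2 + 9b − 12)
  −b^3 + b^2 + 4b − 4 = (−(1/3)b + 4/3)(3b^2 + 9b − 12) + (−12b + 12)
  3b^2 + 9b − 12 = (−(1/4)b − 1)(−12b + 12) + (0)
Last nonzero remainder: −12b + 12. Dividing through by −12 gives the monic gcd b − 1.
Cancel b − 1 from numerator and denominator to get the reduced form.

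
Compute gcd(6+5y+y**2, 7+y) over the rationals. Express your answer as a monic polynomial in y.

By polynomial division,
  y**2+5y+6 = (y-2)(y+7) + (20)
  y+7 = ((1/20)y+7/20)(20) + (0)
The last nonzero remainder is the constant 20, so the polynomials are coprime and gcd = 1.

1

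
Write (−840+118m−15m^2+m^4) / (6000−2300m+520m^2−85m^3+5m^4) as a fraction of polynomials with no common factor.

(7+m)/(−50+5m)

Apply the Euclidean algorithm:
  m^4−15m^2+118m−840 = (1/5)(5m^4−85m^3+520m^2−2300m+6000) + (17m^3−119m^2+578m−2040)
  5m^4−85m^3+520m^2−2300m+6000 = ((5/17)m−50/17)(17m^3−119m^2+578m−2040) + (0)
Last nonzero remainder: 17m^3−119m^2+578m−2040. Dividing through by 17 gives the monic gcd m^3−7m^2+34m−120.
Cancel m^3−7m^2+34m−120 from numerator and denominator to get the reduced form.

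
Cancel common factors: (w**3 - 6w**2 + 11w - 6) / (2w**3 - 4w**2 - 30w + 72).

(w**2 - 3w + 2)/(2w**2 + 2w - 24)

Apply the Euclidean algorithm:
  w**3 - 6w**2 + 11w - 6 = (1/2)(2w**3 - 4w**2 - 30w + 72) + (-4w**2 + 26w - 42)
  2w**3 - 4w**2 - 30w + 72 = (-(1/2)w - 9/4)(-4w**2 + 26w - 42) + ((15/2)w - 45/2)
  -4w**2 + 26w - 42 = (-(8/15)w + 28/15)((15/2)w - 45/2) + (0)
Last nonzero remainder: (15/2)w - 45/2. Dividing through by 15/2 gives the monic gcd w - 3.
Cancel w - 3 from numerator and denominator to get the reduced form.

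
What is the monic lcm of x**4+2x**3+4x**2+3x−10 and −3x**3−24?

x**6+4x**4+3x**3+32x−40

Apply the Euclidean algorithm:
  x**4+2x**3+4x**2+3x−10 = (−(1/3)x−2/3)(−3x**3−24) + (4x**2−5x−26)
  −3x**3−24 = (−(3/4)x−15/16)(4x**2−5x−26) + (−(387/16)x−387/8)
  4x**2−5x−26 = (−(64/387)x+208/387)(−(387/16)x−387/8) + (0)
Last nonzero remainder: −(387/16)x−387/8. Dividing through by −387/16 gives the monic gcd x+2.
Then lcm(f, g) = f·g / gcd(f, g); expanding and making the result monic gives the answer.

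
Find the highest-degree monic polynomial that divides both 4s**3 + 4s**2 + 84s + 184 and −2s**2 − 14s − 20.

Repeated division with remainder:
  4s**3 + 4s**2 + 84s + 184 = (−2s + 12)(−2s**2 − 14s − 20) + (212s + 424)
  −2s**2 − 14s − 20 = (−(1/106)s − 5/106)(212s + 424) + (0)
Last nonzero remainder: 212s + 424. Dividing through by 212 gives the monic gcd s + 2.

s + 2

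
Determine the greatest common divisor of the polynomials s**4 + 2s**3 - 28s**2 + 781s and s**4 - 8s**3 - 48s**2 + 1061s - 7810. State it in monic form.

Repeated division with remainder:
  s**4 + 2s**3 - 28s**2 + 781s = (s**4 - 8s**3 - 48s**2 + 1061s - 7810) + (10s**3 + 20s**2 - 280s + 7810)
  s**4 - 8s**3 - 48s**2 + 1061s - 7810 = ((1/10)s - 1)(10s**3 + 20s**2 - 280s + 7810) + (0)
Last nonzero remainder: 10s**3 + 20s**2 - 280s + 7810. Dividing through by 10 gives the monic gcd s**3 + 2s**2 - 28s + 781.

s**3 + 2s**2 - 28s + 781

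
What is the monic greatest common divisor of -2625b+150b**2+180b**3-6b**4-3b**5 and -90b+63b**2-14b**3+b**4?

Euclidean algorithm in ℚ[b]:
  -3b**5-6b**4+180b**3+150b**2-2625b = (-3b-48)(b**4-14b**3+63b**2-90b) + (-303b**3+2904b**2-6945b)
  b**4-14b**3+63b**2-90b = (-(1/303)b+446/30603)(-303b**3+2904b**2-6945b) + (-(22880/10201)b**2+(114400/10201)b)
  -303b**3+2904b**2-6945b = ((3090903/22880)b-14169189/22880)(-(22880/10201)b**2+(114400/10201)b) + (0)
Last nonzero remainder: -(22880/10201)b**2+(114400/10201)b. Dividing through by -22880/10201 gives the monic gcd b**2-5b.

-5b+b**2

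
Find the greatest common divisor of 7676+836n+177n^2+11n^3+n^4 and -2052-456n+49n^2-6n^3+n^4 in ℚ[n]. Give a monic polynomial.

Euclidean algorithm in ℚ[n]:
  n^4+11n^3+177n^2+836n+7676 = (n^4-6n^3+49n^2-456n-2052) + (17n^3+128n^2+1292n+9728)
  n^4-6n^3+49n^2-456n-2052 = ((1/17)n-230/289)(17n^3+128n^2+1292n+9728) + ((21637/289)n^2+1644412/289)
  17n^3+128n^2+1292n+9728 = ((4913/21637)n+36992/21637)((21637/289)n^2+1644412/289) + (0)
Last nonzero remainder: (21637/289)n^2+1644412/289. Dividing through by 21637/289 gives the monic gcd n^2+76.

76+n^2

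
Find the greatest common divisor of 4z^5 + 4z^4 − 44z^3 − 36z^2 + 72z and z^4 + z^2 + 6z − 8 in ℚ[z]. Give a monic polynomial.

Repeated division with remainder:
  4z^5 + 4z^4 − 44z^3 − 36z^2 + 72z = (4z + 4)(z^4 + z^2 + 6z − 8) + (−48z^3 − 64z^2 + 80z + 32)
  z^4 + z^2 + 6z − 8 = (−(1/48)z + 1/36)(−48z^3 − 64z^2 + 80z + 32) + ((40/9)z^2 + (40/9)z − 80/9)
  −48z^3 − 64z^2 + 80z + 32 = (−(54/5)z − 18/5)((40/9)z^2 + (40/9)z − 80/9) + (0)
Last nonzero remainder: (40/9)z^2 + (40/9)z − 80/9. Dividing through by 40/9 gives the monic gcd z^2 + z − 2.

z^2 + z − 2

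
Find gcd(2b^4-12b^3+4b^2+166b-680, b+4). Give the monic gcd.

By polynomial division,
  2b^4-12b^3+4b^2+166b-680 = (2b^3-20b^2+84b-170)(b+4) + (0)
The last nonzero remainder b+4 is already monic.

b+4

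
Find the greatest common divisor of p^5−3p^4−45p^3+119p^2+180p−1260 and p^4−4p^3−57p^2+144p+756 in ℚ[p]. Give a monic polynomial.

p^3+2p^2−45p−126

Apply the Euclidean algorithm:
  p^5−3p^4−45p^3+119p^2+180p−1260 = (p+1)(p^4−4p^3−57p^2+144p+756) + (16p^3+32p^2−720p−2016)
  p^4−4p^3−57p^2+144p+756 = ((1/16)p−3/8)(16p^3+32p^2−720p−2016) + (0)
Last nonzero remainder: 16p^3+32p^2−720p−2016. Dividing through by 16 gives the monic gcd p^3+2p^2−45p−126.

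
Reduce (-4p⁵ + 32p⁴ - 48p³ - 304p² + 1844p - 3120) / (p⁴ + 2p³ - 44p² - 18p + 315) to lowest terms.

(-4p³ + 12p - 208)/(p² + 10p + 21)

By polynomial division,
  -4p⁵ + 32p⁴ - 48p³ - 304p² + 1844p - 3120 = (-4p + 40)(p⁴ + 2p³ - 44p² - 18p + 315) + (-304p³ + 1384p² + 3824p - 15720)
  p⁴ + 2p³ - 44p² - 18p + 315 = (-(1/304)p - 249/11552)(-304p³ + 1384p² + 3824p - 15720) + (-(2295/1444)p² + (4590/361)p - 34425/1444)
  -304p³ + 1384p² + 3824p - 15720 = ((438976/2295)p + 1513312/2295)(-(2295/1444)p² + (4590/361)p - 34425/1444) + (0)
Last nonzero remainder: -(2295/1444)p² + (4590/361)p - 34425/1444. Dividing through by -2295/1444 gives the monic gcd p² - 8p + 15.
Cancel p² - 8p + 15 from numerator and denominator to get the reduced form.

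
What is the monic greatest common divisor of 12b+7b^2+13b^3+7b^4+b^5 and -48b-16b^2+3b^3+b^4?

By polynomial division,
  b^5+7b^4+13b^3+7b^2+12b = (b+4)(b^4+3b^3-16b^2-48b) + (17b^3+119b^2+204b)
  b^4+3b^3-16b^2-48b = ((1/17)b-4/17)(17b^3+119b^2+204b) + (0)
Last nonzero remainder: 17b^3+119b^2+204b. Dividing through by 17 gives the monic gcd b^3+7b^2+12b.

12b+7b^2+b^3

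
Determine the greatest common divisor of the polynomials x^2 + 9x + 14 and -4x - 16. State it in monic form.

1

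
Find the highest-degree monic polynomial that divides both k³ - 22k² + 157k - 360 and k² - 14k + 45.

Repeated division with remainder:
  k³ - 22k² + 157k - 360 = (k - 8)(k² - 14k + 45) + (0)
The last nonzero remainder k² - 14k + 45 is already monic.

k² - 14k + 45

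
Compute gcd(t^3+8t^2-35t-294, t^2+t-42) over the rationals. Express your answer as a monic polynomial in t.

t^2+t-42

Euclidean algorithm in ℚ[t]:
  t^3+8t^2-35t-294 = (t+7)(t^2+t-42) + (0)
The last nonzero remainder t^2+t-42 is already monic.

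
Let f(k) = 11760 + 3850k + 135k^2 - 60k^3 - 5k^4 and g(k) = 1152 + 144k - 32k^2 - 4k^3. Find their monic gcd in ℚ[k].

Repeated division with remainder:
  -5k^4 - 60k^3 + 135k^2 + 3850k + 11760 = ((5/4)k + 5)(-4k^3 - 32k^2 + 144k + 1152) + (115k^2 + 1690k + 6000)
  -4k^3 - 32k^2 + 144k + 1152 = (-(4/115)k + 616/2645)(115k^2 + 1690k + 6000) + (-(21632/529)k - 129792/529)
  115k^2 + 1690k + 6000 = (-(60835/21632)k - 66125/2704)(-(21632/529)k - 129792/529) + (0)
Last nonzero remainder: -(21632/529)k - 129792/529. Dividing through by -21632/529 gives the monic gcd k + 6.

6 + k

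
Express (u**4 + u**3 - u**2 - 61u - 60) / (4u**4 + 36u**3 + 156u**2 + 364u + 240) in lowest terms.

(u - 4)/(4u + 16)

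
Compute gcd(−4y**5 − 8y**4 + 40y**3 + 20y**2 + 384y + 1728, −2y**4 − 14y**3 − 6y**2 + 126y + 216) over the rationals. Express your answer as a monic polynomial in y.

y**2 + 7y + 12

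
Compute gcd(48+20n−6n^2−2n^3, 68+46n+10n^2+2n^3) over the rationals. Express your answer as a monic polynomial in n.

2+n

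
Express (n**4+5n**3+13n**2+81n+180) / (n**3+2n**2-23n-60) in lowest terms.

(n**2-2n+15)/(n-5)

By polynomial division,
  n**4+5n**3+13n**2+81n+180 = (n+3)(n**3+2n**2-23n-60) + (30n**2+210n+360)
  n**3+2n**2-23n-60 = ((1/30)n-1/6)(30n**2+210n+360) + (0)
Last nonzero remainder: 30n**2+210n+360. Dividing through by 30 gives the monic gcd n**2+7n+12.
Cancel n**2+7n+12 from numerator and denominator to get the reduced form.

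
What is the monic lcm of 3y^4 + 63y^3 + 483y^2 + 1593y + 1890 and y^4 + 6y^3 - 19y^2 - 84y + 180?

y^6 + 16y^5 + 62y^4 - 148y^3 - 1059y^2 + 36y + 3780

By polynomial division,
  3y^4 + 63y^3 + 483y^2 + 1593y + 1890 = (3)(y^4 + 6y^3 - 19y^2 - 84y + 180) + (45y^3 + 540y^2 + 1845y + 1350)
  y^4 + 6y^3 - 19y^2 - 84y + 180 = ((1/45)y - 2/15)(45y^3 + 540y^2 + 1845y + 1350) + (12y^2 + 132y + 360)
  45y^3 + 540y^2 + 1845y + 1350 = ((15/4)y + 15/4)(12y^2 + 132y + 360) + (0)
Last nonzero remainder: 12y^2 + 132y + 360. Dividing through by 12 gives the monic gcd y^2 + 11y + 30.
Then lcm(f, g) = f·g / gcd(f, g); expanding and making the result monic gives the answer.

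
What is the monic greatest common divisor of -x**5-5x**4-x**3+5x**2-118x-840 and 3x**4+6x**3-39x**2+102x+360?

x**3-13x+60

Euclidean algorithm in ℚ[x]:
  -x**5-5x**4-x**3+5x**2-118x-840 = (-(1/3)x-1)(3x**4+6x**3-39x**2+102x+360) + (-8x**3+104x-480)
  3x**4+6x**3-39x**2+102x+360 = (-(3/8)x-3/4)(-8x**3+104x-480) + (0)
Last nonzero remainder: -8x**3+104x-480. Dividing through by -8 gives the monic gcd x**3-13x+60.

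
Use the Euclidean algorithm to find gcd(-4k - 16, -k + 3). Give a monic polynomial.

1

Euclidean algorithm in ℚ[k]:
  -4k - 16 = (4)(-k + 3) + (-28)
  -k + 3 = ((1/28)k - 3/28)(-28) + (0)
The last nonzero remainder is the constant -28, so the polynomials are coprime and gcd = 1.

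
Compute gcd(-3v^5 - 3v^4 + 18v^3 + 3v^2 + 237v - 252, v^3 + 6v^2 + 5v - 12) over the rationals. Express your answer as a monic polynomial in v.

v^2 + 3v - 4

Apply the Euclidean algorithm:
  -3v^5 - 3v^4 + 18v^3 + 3v^2 + 237v - 252 = (-3v^2 + 15v - 57)(v^3 + 6v^2 + 5v - 12) + (234v^2 + 702v - 936)
  v^3 + 6v^2 + 5v - 12 = ((1/234)v + 1/78)(234v^2 + 702v - 936) + (0)
Last nonzero remainder: 234v^2 + 702v - 936. Dividing through by 234 gives the monic gcd v^2 + 3v - 4.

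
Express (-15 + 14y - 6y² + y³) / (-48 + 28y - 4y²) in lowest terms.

Euclidean algorithm in ℚ[y]:
  y³ - 6y² + 14y - 15 = (-(1/4)y - 1/4)(-4y² + 28y - 48) + (9y - 27)
  -4y² + 28y - 48 = (-(4/9)y + 16/9)(9y - 27) + (0)
Last nonzero remainder: 9y - 27. Dividing through by 9 gives the monic gcd y - 3.
Cancel y - 3 from numerator and denominator to get the reduced form.

(-5 + 3y - y²)/(-16 + 4y)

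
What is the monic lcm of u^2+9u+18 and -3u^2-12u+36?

Apply the Euclidean algorithm:
  u^2+9u+18 = (-1/3)(-3u^2-12u+36) + (5u+30)
  -3u^2-12u+36 = (-(3/5)u+6/5)(5u+30) + (0)
Last nonzero remainder: 5u+30. Dividing through by 5 gives the monic gcd u+6.
Then lcm(f, g) = f·g / gcd(f, g); expanding and making the result monic gives the answer.

u^3+7u^2-36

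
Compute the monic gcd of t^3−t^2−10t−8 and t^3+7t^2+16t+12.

t+2

By polynomial division,
  t^3−t^2−10t−8 = (t^3+7t^2+16t+12) + (−8t^2−26t−20)
  t^3+7t^2+16t+12 = (−(1/8)t−15/32)(−8t^2−26t−20) + ((21/16)t+21/8)
  −8t^2−26t−20 = (−(128/21)t−160/21)((21/16)t+21/8) + (0)
Last nonzero remainder: (21/16)t+21/8. Dividing through by 21/16 gives the monic gcd t+2.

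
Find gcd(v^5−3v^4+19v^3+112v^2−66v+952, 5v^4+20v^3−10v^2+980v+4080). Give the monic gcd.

Euclidean algorithm in ℚ[v]:
  v^5−3v^4+19v^3+112v^2−66v+952 = ((1/5)v−7/5)(5v^4+20v^3−10v^2+980v+4080) + (49v^3−98v^2+490v+6664)
  5v^4+20v^3−10v^2+980v+4080 = ((5/49)v+30/49)(49v^3−98v^2+490v+6664) + (0)
Last nonzero remainder: 49v^3−98v^2+490v+6664. Dividing through by 49 gives the monic gcd v^3−2v^2+10v+136.

v^3−2v^2+10v+136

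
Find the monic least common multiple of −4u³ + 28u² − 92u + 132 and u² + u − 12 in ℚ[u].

u⁴ − 3u³ − 5u² + 59u − 132

Apply the Euclidean algorithm:
  −4u³ + 28u² − 92u + 132 = (−4u + 32)(u² + u − 12) + (−172u + 516)
  u² + u − 12 = (−(1/172)u − 1/43)(−172u + 516) + (0)
Last nonzero remainder: −172u + 516. Dividing through by −172 gives the monic gcd u − 3.
Then lcm(f, g) = f·g / gcd(f, g); expanding and making the result monic gives the answer.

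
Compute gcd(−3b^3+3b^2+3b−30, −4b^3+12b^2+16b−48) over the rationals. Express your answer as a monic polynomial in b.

b+2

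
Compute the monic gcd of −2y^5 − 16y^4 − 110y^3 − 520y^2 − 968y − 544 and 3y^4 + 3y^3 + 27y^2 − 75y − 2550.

y^2 + y + 34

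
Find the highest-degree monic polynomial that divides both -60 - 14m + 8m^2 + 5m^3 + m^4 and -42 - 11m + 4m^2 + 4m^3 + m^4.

Repeated division with remainder:
  m^4 + 5m^3 + 8m^2 - 14m - 60 = (m^4 + 4m^3 + 4m^2 - 11m - 42) + (m^3 + 4m^2 - 3m - 18)
  m^4 + 4m^3 + 4m^2 - 11m - 42 = (m)(m^3 + 4m^2 - 3m - 18) + (7m^2 + 7m - 42)
  m^3 + 4m^2 - 3m - 18 = ((1/7)m + 3/7)(7m^2 + 7m - 42) + (0)
Last nonzero remainder: 7m^2 + 7m - 42. Dividing through by 7 gives the monic gcd m^2 + m - 6.

-6 + m + m^2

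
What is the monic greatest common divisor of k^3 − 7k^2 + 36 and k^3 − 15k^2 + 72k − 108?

k^2 − 9k + 18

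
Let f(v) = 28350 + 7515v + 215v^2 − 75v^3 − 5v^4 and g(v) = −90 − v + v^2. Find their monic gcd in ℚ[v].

−90 − v + v^2

By polynomial division,
  −5v^4 − 75v^3 + 215v^2 + 7515v + 28350 = (−5v^2 − 80v − 315)(v^2 − v − 90) + (0)
The last nonzero remainder v^2 − v − 90 is already monic.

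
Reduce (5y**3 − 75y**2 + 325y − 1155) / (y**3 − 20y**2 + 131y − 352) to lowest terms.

(5y**2 − 20y + 105)/(y**2 − 9y + 32)

Repeated division with remainder:
  5y**3 − 75y**2 + 325y − 1155 = (5)(y**3 − 20y**2 + 131y − 352) + (25y**2 − 330y + 605)
  y**3 − 20y**2 + 131y − 352 = ((1/25)y − 34/125)(25y**2 − 330y + 605) + ((426/25)y − 4686/25)
  25y**2 − 330y + 605 = ((625/426)y − 1375/426)((426/25)y − 4686/25) + (0)
Last nonzero remainder: (426/25)y − 4686/25. Dividing through by 426/25 gives the monic gcd y − 11.
Cancel y − 11 from numerator and denominator to get the reduced form.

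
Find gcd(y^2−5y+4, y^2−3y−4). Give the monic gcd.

y−4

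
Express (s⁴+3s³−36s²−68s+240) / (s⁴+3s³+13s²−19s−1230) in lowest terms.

Apply the Euclidean algorithm:
  s⁴+3s³−36s²−68s+240 = (s⁴+3s³+13s²−19s−1230) + (−49s²−49s+1470)
  s⁴+3s³+13s²−19s−1230 = (−(1/49)s²−(2/49)s−41/49)(−49s²−49s+1470) + (0)
Last nonzero remainder: −49s²−49s+1470. Dividing through by −49 gives the monic gcd s²+s−30.
Cancel s²+s−30 from numerator and denominator to get the reduced form.

(s²+2s−8)/(s²+2s+41)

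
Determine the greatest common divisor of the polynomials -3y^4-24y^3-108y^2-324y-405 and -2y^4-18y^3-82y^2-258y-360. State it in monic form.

Euclidean algorithm in ℚ[y]:
  -3y^4-24y^3-108y^2-324y-405 = (3/2)(-2y^4-18y^3-82y^2-258y-360) + (3y^3+15y^2+63y+135)
  -2y^4-18y^3-82y^2-258y-360 = (-(2/3)y-8/3)(3y^3+15y^2+63y+135) + (0)
Last nonzero remainder: 3y^3+15y^2+63y+135. Dividing through by 3 gives the monic gcd y^3+5y^2+21y+45.

y^3+5y^2+21y+45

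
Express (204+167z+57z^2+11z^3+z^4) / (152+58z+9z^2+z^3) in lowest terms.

(51+29z+7z^2+z^3)/(38+5z+z^2)

Euclidean algorithm in ℚ[z]:
  z^4+11z^3+57z^2+167z+204 = (z+2)(z^3+9z^2+58z+152) + (-19z^2-101z-100)
  z^3+9z^2+58z+152 = (-(1/19)z-70/361)(-19z^2-101z-100) + ((11968/361)z+47872/361)
  -19z^2-101z-100 = (-(6859/11968)z-9025/11968)((11968/361)z+47872/361) + (0)
Last nonzero remainder: (11968/361)z+47872/361. Dividing through by 11968/361 gives the monic gcd z+4.
Cancel z+4 from numerator and denominator to get the reduced form.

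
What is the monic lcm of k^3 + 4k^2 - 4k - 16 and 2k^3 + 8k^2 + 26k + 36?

k^5 + 6k^4 + 13k^3 + 12k^2 - 68k - 144

By polynomial division,
  k^3 + 4k^2 - 4k - 16 = (1/2)(2k^3 + 8k^2 + 26k + 36) + (-17k - 34)
  2k^3 + 8k^2 + 26k + 36 = (-(2/17)k^2 - (4/17)k - 18/17)(-17k - 34) + (0)
Last nonzero remainder: -17k - 34. Dividing through by -17 gives the monic gcd k + 2.
Then lcm(f, g) = f·g / gcd(f, g); expanding and making the result monic gives the answer.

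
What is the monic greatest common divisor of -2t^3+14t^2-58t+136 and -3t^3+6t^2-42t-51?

t^2-3t+17

Euclidean algorithm in ℚ[t]:
  -2t^3+14t^2-58t+136 = (2/3)(-3t^3+6t^2-42t-51) + (10t^2-30t+170)
  -3t^3+6t^2-42t-51 = (-(3/10)t-3/10)(10t^2-30t+170) + (0)
Last nonzero remainder: 10t^2-30t+170. Dividing through by 10 gives the monic gcd t^2-3t+17.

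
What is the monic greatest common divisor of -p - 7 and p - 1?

1

Repeated division with remainder:
  -p - 7 = (-1)(p - 1) + (-8)
  p - 1 = (-(1/8)p + 1/8)(-8) + (0)
The last nonzero remainder is the constant -8, so the polynomials are coprime and gcd = 1.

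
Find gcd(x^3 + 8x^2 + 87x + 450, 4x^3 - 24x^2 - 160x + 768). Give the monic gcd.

Repeated division with remainder:
  x^3 + 8x^2 + 87x + 450 = (1/4)(4x^3 - 24x^2 - 160x + 768) + (14x^2 + 127x + 258)
  4x^3 - 24x^2 - 160x + 768 = ((2/7)x - 211/49)(14x^2 + 127x + 258) + ((15345/49)x + 92070/49)
  14x^2 + 127x + 258 = ((686/15345)x + 2107/15345)((15345/49)x + 92070/49) + (0)
Last nonzero remainder: (15345/49)x + 92070/49. Dividing through by 15345/49 gives the monic gcd x + 6.

x + 6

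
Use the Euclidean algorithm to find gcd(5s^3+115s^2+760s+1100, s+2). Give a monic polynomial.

s+2

Repeated division with remainder:
  5s^3+115s^2+760s+1100 = (5s^2+105s+550)(s+2) + (0)
The last nonzero remainder s+2 is already monic.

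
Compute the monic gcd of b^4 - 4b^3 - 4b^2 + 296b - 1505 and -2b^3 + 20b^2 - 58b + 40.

b - 5

Euclidean algorithm in ℚ[b]:
  b^4 - 4b^3 - 4b^2 + 296b - 1505 = (-(1/2)b - 3)(-2b^3 + 20b^2 - 58b + 40) + (27b^2 + 142b - 1385)
  -2b^3 + 20b^2 - 58b + 40 = (-(2/27)b + 824/729)(27b^2 + 142b - 1385) + (-(234080/729)b + 1170400/729)
  27b^2 + 142b - 1385 = (-(19683/234080)b - 201933/234080)(-(234080/729)b + 1170400/729) + (0)
Last nonzero remainder: -(234080/729)b + 1170400/729. Dividing through by -234080/729 gives the monic gcd b - 5.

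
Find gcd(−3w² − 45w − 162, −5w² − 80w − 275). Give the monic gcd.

Apply the Euclidean algorithm:
  −3w² − 45w − 162 = (3/5)(−5w² − 80w − 275) + (3w + 3)
  −5w² − 80w − 275 = (−(5/3)w − 25)(3w + 3) + (−200)
  3w + 3 = (−(3/200)w − 3/200)(−200) + (0)
The last nonzero remainder is the constant −200, so the polynomials are coprime and gcd = 1.

1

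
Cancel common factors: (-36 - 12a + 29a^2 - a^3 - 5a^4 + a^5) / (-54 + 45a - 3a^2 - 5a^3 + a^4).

(2 + 3a + a^2)/(3 + a)

Repeated division with remainder:
  a^5 - 5a^4 - a^3 + 29a^2 - 12a - 36 = (a)(a^4 - 5a^3 - 3a^2 + 45a - 54) + (2a^3 - 16a^2 + 42a - 36)
  a^4 - 5a^3 - 3a^2 + 45a - 54 = ((1/2)a + 3/2)(2a^3 - 16a^2 + 42a - 36) + (0)
Last nonzero remainder: 2a^3 - 16a^2 + 42a - 36. Dividing through by 2 gives the monic gcd a^3 - 8a^2 + 21a - 18.
Cancel a^3 - 8a^2 + 21a - 18 from numerator and denominator to get the reduced form.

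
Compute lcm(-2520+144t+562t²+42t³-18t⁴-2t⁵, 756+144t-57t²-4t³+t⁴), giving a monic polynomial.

52920-19404t-9606t²+2699t³+370t⁴-96t⁵-4t⁶+t⁷

Euclidean algorithm in ℚ[t]:
  -2t⁵-18t⁴+42t³+562t²+144t-2520 = (-2t-26)(t⁴-4t³-57t²+144t+756) + (-176t³-632t²+5400t+17136)
  t⁴-4t³-57t²+144t+756 = (-(1/176)t+167/3872)(-176t³-632t²+5400t+17136) + ((455/484)t²+(4095/484)t+4095/242)
  -176t³-632t²+5400t+17136 = (-(85184/455)t+65824/65)((455/484)t²+(4095/484)t+4095/242) + (0)
Last nonzero remainder: (455/484)t²+(4095/484)t+4095/242. Dividing through by 455/484 gives the monic gcd t²+9t+18.
Then lcm(f, g) = f·g / gcd(f, g); expanding and making the result monic gives the answer.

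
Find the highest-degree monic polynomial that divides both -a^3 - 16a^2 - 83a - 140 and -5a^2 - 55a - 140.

a^2 + 11a + 28

Apply the Euclidean algorithm:
  -a^3 - 16a^2 - 83a - 140 = ((1/5)a + 1)(-5a^2 - 55a - 140) + (0)
Last nonzero remainder: -5a^2 - 55a - 140. Dividing through by -5 gives the monic gcd a^2 + 11a + 28.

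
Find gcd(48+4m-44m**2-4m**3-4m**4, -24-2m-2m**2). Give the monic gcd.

12+m+m**2

By polynomial division,
  -4m**4-4m**3-44m**2+4m+48 = (2m**2-2)(-2m**2-2m-24) + (0)
Last nonzero remainder: -2m**2-2m-24. Dividing through by -2 gives the monic gcd m**2+m+12.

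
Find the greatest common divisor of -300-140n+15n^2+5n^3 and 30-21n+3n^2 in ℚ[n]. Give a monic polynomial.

-5+n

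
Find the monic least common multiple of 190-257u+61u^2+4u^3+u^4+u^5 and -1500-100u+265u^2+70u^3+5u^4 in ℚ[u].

5700-5620u-807u^2+534u^3+135u^4+45u^5+12u^6+u^7

By polynomial division,
  u^5+u^4+4u^3+61u^2-257u+190 = ((1/5)u-13/5)(5u^4+70u^3+265u^2-100u-1500) + (133u^3+770u^2-217u-3710)
  5u^4+70u^3+265u^2-100u-1500 = ((5/133)u+780/2527)(133u^3+770u^2-217u-3710) + ((12810/361)u^2+(38430/361)u-128100/361)
  133u^3+770u^2-217u-3710 = ((6859/1830)u+19133/1830)((12810/361)u^2+(38430/361)u-128100/361) + (0)
Last nonzero remainder: (12810/361)u^2+(38430/361)u-128100/361. Dividing through by 12810/361 gives the monic gcd u^2+3u-10.
Then lcm(f, g) = f·g / gcd(f, g); expanding and making the result monic gives the answer.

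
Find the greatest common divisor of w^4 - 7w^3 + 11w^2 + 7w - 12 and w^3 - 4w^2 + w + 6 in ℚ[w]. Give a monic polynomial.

w^2 - 2w - 3

By polynomial division,
  w^4 - 7w^3 + 11w^2 + 7w - 12 = (w - 3)(w^3 - 4w^2 + w + 6) + (-2w^2 + 4w + 6)
  w^3 - 4w^2 + w + 6 = (-(1/2)w + 1)(-2w^2 + 4w + 6) + (0)
Last nonzero remainder: -2w^2 + 4w + 6. Dividing through by -2 gives the monic gcd w^2 - 2w - 3.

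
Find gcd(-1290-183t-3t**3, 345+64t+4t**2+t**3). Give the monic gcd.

Apply the Euclidean algorithm:
  -3t**3-183t-1290 = (-3)(t**3+4t**2+64t+345) + (12t**2+9t-255)
  t**3+4t**2+64t+345 = ((1/12)t+13/48)(12t**2+9t-255) + ((1325/16)t+6625/16)
  12t**2+9t-255 = ((192/1325)t-816/1325)((1325/16)t+6625/16) + (0)
Last nonzero remainder: (1325/16)t+6625/16. Dividing through by 1325/16 gives the monic gcd t+5.

5+t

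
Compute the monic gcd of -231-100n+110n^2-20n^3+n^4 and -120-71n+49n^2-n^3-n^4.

Apply the Euclidean algorithm:
  n^4-20n^3+110n^2-100n-231 = (-1)(-n^4-n^3+49n^2-71n-120) + (-21n^3+159n^2-171n-351)
  -n^4-n^3+49n^2-71n-120 = ((1/21)n+20/49)(-21n^3+159n^2-171n-351) + (-(380/49)n^2+(760/49)n+1140/49)
  -21n^3+159n^2-171n-351 = ((1029/380)n-5733/380)(-(380/49)n^2+(760/49)n+1140/49) + (0)
Last nonzero remainder: -(380/49)n^2+(760/49)n+1140/49. Dividing through by -380/49 gives the monic gcd n^2-2n-3.

-3-2n+n^2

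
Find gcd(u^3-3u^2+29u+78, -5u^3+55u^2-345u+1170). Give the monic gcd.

u^2-5u+39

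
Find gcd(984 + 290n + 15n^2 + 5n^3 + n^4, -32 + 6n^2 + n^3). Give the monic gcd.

4 + n

Apply the Euclidean algorithm:
  n^4 + 5n^3 + 15n^2 + 290n + 984 = (n - 1)(n^3 + 6n^2 - 32) + (21n^2 + 322n + 952)
  n^3 + 6n^2 - 32 = ((1/21)n - 4/9)(21n^2 + 322n + 952) + ((880/9)n + 3520/9)
  21n^2 + 322n + 952 = ((189/880)n + 1071/440)((880/9)n + 3520/9) + (0)
Last nonzero remainder: (880/9)n + 3520/9. Dividing through by 880/9 gives the monic gcd n + 4.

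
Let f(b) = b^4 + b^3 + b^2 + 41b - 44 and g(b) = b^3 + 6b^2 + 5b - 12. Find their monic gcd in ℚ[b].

b^2 + 3b - 4

By polynomial division,
  b^4 + b^3 + b^2 + 41b - 44 = (b - 5)(b^3 + 6b^2 + 5b - 12) + (26b^2 + 78b - 104)
  b^3 + 6b^2 + 5b - 12 = ((1/26)b + 3/26)(26b^2 + 78b - 104) + (0)
Last nonzero remainder: 26b^2 + 78b - 104. Dividing through by 26 gives the monic gcd b^2 + 3b - 4.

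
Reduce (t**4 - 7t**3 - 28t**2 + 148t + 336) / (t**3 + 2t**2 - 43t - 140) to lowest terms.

(t**2 - 4t - 12)/(t + 5)

Apply the Euclidean algorithm:
  t**4 - 7t**3 - 28t**2 + 148t + 336 = (t - 9)(t**3 + 2t**2 - 43t - 140) + (33t**2 - 99t - 924)
  t**3 + 2t**2 - 43t - 140 = ((1/33)t + 5/33)(33t**2 - 99t - 924) + (0)
Last nonzero remainder: 33t**2 - 99t - 924. Dividing through by 33 gives the monic gcd t**2 - 3t - 28.
Cancel t**2 - 3t - 28 from numerator and denominator to get the reduced form.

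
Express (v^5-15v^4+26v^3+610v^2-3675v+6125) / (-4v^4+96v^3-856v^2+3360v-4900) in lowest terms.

(-v^2-2v+35)/(4v-28)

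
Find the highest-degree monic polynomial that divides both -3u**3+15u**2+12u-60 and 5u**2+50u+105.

Apply the Euclidean algorithm:
  -3u**3+15u**2+12u-60 = (-(3/5)u+9)(5u**2+50u+105) + (-375u-1005)
  5u**2+50u+105 = (-(1/75)u-61/625)(-375u-1005) + (864/125)
  -375u-1005 = (-(15625/288)u-41875/288)(864/125) + (0)
The last nonzero remainder is the constant 864/125, so the polynomials are coprime and gcd = 1.

1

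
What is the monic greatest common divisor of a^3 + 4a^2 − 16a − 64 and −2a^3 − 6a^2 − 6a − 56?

a + 4

Repeated division with remainder:
  a^3 + 4a^2 − 16a − 64 = (−1/2)(−2a^3 − 6a^2 − 6a − 56) + (a^2 − 19a − 92)
  −2a^3 − 6a^2 − 6a − 56 = (−2a − 44)(a^2 − 19a − 92) + (−1026a − 4104)
  a^2 − 19a − 92 = (−(1/1026)a + 23/1026)(−1026a − 4104) + (0)
Last nonzero remainder: −1026a − 4104. Dividing through by −1026 gives the monic gcd a + 4.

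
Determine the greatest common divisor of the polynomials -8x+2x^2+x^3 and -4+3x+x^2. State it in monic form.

By polynomial division,
  x^3+2x^2-8x = (x-1)(x^2+3x-4) + (-x-4)
  x^2+3x-4 = (-x+1)(-x-4) + (0)
Last nonzero remainder: -x-4. Dividing through by -1 gives the monic gcd x+4.

4+x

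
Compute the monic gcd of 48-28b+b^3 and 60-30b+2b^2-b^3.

Repeated division with remainder:
  b^3-28b+48 = (-1)(-b^3+2b^2-30b+60) + (2b^2-58b+108)
  -b^3+2b^2-30b+60 = (-(1/2)b-27/2)(2b^2-58b+108) + (-759b+1518)
  2b^2-58b+108 = (-(2/759)b+18/253)(-759b+1518) + (0)
Last nonzero remainder: -759b+1518. Dividing through by -759 gives the monic gcd b-2.

-2+b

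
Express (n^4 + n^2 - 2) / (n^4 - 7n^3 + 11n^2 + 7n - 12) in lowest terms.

By polynomial division,
  n^4 + n^2 - 2 = (n^4 - 7n^3 + 11n^2 + 7n - 12) + (7n^3 - 10n^2 - 7n + 10)
  n^4 - 7n^3 + 11n^2 + 7n - 12 = ((1/7)n - 39/49)(7n^3 - 10n^2 - 7n + 10) + ((198/49)n^2 - 198/49)
  7n^3 - 10n^2 - 7n + 10 = ((343/198)n - 245/99)((198/49)n^2 - 198/49) + (0)
Last nonzero remainder: (198/49)n^2 - 198/49. Dividing through by 198/49 gives the monic gcd n^2 - 1.
Cancel n^2 - 1 from numerator and denominator to get the reduced form.

(n^2 + 2)/(n^2 - 7n + 12)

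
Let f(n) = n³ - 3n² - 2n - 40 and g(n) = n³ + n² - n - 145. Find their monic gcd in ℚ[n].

Euclidean algorithm in ℚ[n]:
  n³ - 3n² - 2n - 40 = (n³ + n² - n - 145) + (-4n² - n + 105)
  n³ + n² - n - 145 = (-(1/4)n - 3/16)(-4n² - n + 105) + ((401/16)n - 2005/16)
  -4n² - n + 105 = (-(64/401)n - 336/401)((401/16)n - 2005/16) + (0)
Last nonzero remainder: (401/16)n - 2005/16. Dividing through by 401/16 gives the monic gcd n - 5.

n - 5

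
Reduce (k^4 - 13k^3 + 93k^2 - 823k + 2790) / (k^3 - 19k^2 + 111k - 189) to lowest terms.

(k^3 - 4k^2 + 57k - 310)/(k^2 - 10k + 21)

Euclidean algorithm in ℚ[k]:
  k^4 - 13k^3 + 93k^2 - 823k + 2790 = (k + 6)(k^3 - 19k^2 + 111k - 189) + (96k^2 - 1300k + 3924)
  k^3 - 19k^2 + 111k - 189 = ((1/96)k - 131/2304)(96k^2 - 1300k + 3924) + (-(2183/576)k + 2183/64)
  96k^2 - 1300k + 3924 = (-(55296/2183)k + 251136/2183)(-(2183/576)k + 2183/64) + (0)
Last nonzero remainder: -(2183/576)k + 2183/64. Dividing through by -2183/576 gives the monic gcd k - 9.
Cancel k - 9 from numerator and denominator to get the reduced form.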